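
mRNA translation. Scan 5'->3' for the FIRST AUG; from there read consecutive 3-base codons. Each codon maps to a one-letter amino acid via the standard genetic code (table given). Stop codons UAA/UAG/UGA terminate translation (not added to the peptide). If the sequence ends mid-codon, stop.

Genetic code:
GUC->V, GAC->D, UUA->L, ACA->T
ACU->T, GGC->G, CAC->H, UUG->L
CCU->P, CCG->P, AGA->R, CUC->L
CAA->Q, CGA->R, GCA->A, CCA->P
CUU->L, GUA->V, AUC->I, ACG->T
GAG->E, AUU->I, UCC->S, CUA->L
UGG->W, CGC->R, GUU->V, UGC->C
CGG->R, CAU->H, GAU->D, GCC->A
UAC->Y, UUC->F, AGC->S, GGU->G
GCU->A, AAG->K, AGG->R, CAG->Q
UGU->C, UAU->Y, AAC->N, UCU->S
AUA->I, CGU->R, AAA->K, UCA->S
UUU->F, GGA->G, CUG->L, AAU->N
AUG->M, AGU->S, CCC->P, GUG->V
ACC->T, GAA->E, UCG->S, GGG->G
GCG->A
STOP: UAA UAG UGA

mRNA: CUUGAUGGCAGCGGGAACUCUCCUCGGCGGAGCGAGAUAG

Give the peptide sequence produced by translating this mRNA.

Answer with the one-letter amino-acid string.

Answer: MAAGTLLGGAR

Derivation:
start AUG at pos 4
pos 4: AUG -> M; peptide=M
pos 7: GCA -> A; peptide=MA
pos 10: GCG -> A; peptide=MAA
pos 13: GGA -> G; peptide=MAAG
pos 16: ACU -> T; peptide=MAAGT
pos 19: CUC -> L; peptide=MAAGTL
pos 22: CUC -> L; peptide=MAAGTLL
pos 25: GGC -> G; peptide=MAAGTLLG
pos 28: GGA -> G; peptide=MAAGTLLGG
pos 31: GCG -> A; peptide=MAAGTLLGGA
pos 34: AGA -> R; peptide=MAAGTLLGGAR
pos 37: UAG -> STOP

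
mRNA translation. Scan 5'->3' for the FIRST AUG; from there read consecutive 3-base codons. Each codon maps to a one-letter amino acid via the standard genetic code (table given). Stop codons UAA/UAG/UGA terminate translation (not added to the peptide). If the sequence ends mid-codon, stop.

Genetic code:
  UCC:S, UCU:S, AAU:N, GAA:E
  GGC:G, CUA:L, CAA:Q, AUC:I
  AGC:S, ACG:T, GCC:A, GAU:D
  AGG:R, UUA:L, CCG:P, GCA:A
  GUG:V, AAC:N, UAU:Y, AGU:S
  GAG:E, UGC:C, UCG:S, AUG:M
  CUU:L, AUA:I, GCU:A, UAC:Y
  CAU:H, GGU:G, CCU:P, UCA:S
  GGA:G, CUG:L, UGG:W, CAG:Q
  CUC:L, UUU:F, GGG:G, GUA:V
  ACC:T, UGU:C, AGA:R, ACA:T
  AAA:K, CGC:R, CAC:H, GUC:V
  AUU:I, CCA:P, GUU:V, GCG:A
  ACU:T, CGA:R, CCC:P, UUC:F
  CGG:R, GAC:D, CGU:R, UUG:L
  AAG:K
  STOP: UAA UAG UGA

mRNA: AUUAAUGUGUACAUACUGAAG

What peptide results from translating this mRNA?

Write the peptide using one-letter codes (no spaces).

Answer: MCTY

Derivation:
start AUG at pos 4
pos 4: AUG -> M; peptide=M
pos 7: UGU -> C; peptide=MC
pos 10: ACA -> T; peptide=MCT
pos 13: UAC -> Y; peptide=MCTY
pos 16: UGA -> STOP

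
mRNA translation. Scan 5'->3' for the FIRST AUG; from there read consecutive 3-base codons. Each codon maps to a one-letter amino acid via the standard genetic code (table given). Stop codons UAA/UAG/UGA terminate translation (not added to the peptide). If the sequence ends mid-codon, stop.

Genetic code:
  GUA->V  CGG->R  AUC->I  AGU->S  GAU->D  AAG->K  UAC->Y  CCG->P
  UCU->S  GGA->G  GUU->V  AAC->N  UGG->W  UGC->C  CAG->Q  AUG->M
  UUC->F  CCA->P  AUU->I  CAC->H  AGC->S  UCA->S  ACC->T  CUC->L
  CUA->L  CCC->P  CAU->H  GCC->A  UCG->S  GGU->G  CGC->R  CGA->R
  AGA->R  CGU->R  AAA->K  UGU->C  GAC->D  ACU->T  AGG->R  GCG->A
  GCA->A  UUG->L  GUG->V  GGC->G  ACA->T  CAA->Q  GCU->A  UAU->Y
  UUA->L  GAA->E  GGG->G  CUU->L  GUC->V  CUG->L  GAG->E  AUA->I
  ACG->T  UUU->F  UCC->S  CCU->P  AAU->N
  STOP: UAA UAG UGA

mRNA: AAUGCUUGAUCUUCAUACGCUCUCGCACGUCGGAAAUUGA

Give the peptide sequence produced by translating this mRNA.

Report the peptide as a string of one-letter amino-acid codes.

start AUG at pos 1
pos 1: AUG -> M; peptide=M
pos 4: CUU -> L; peptide=ML
pos 7: GAU -> D; peptide=MLD
pos 10: CUU -> L; peptide=MLDL
pos 13: CAU -> H; peptide=MLDLH
pos 16: ACG -> T; peptide=MLDLHT
pos 19: CUC -> L; peptide=MLDLHTL
pos 22: UCG -> S; peptide=MLDLHTLS
pos 25: CAC -> H; peptide=MLDLHTLSH
pos 28: GUC -> V; peptide=MLDLHTLSHV
pos 31: GGA -> G; peptide=MLDLHTLSHVG
pos 34: AAU -> N; peptide=MLDLHTLSHVGN
pos 37: UGA -> STOP

Answer: MLDLHTLSHVGN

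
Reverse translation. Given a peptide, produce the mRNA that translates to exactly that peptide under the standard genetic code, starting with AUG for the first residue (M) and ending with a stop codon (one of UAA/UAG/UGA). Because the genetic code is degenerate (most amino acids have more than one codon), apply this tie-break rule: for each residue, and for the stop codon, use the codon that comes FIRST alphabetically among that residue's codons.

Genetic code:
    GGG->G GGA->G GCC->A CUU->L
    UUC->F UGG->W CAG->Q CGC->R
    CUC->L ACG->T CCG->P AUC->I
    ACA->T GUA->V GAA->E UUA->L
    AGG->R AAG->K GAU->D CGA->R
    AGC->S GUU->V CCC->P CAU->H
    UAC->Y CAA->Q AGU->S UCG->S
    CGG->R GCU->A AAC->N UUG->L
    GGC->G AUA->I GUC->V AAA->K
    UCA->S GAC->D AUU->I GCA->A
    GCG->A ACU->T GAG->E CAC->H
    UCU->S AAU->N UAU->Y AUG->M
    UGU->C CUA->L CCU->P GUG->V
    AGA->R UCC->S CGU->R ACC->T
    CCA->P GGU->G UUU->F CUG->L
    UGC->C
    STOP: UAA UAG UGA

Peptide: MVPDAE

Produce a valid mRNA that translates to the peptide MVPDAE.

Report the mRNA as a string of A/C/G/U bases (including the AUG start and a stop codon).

Answer: mRNA: AUGGUACCAGACGCAGAAUAA

Derivation:
residue 1: M -> AUG (start codon)
residue 2: V codons sorted = GUA,GUC,GUG,GUU -> pick first = GUA
residue 3: P codons sorted = CCA,CCC,CCG,CCU -> pick first = CCA
residue 4: D codons sorted = GAC,GAU -> pick first = GAC
residue 5: A codons sorted = GCA,GCC,GCG,GCU -> pick first = GCA
residue 6: E codons sorted = GAA,GAG -> pick first = GAA
terminator: stop codons sorted = UAA,UAG,UGA -> pick first = UAA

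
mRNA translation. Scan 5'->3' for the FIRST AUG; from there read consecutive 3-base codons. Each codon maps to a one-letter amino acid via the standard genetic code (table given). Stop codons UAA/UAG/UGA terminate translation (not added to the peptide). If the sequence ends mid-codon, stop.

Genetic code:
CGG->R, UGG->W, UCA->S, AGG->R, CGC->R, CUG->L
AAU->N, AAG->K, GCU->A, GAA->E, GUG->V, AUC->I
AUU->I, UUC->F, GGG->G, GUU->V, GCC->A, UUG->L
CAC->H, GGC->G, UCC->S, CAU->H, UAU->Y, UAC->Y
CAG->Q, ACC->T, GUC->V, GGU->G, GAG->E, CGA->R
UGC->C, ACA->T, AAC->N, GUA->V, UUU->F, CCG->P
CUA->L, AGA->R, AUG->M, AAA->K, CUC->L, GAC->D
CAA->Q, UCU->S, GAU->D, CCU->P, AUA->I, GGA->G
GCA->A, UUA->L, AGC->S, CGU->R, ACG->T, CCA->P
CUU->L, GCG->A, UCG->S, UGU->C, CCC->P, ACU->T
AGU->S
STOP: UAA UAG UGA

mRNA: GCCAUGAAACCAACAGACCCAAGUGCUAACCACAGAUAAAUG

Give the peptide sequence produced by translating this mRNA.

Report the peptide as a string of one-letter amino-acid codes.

start AUG at pos 3
pos 3: AUG -> M; peptide=M
pos 6: AAA -> K; peptide=MK
pos 9: CCA -> P; peptide=MKP
pos 12: ACA -> T; peptide=MKPT
pos 15: GAC -> D; peptide=MKPTD
pos 18: CCA -> P; peptide=MKPTDP
pos 21: AGU -> S; peptide=MKPTDPS
pos 24: GCU -> A; peptide=MKPTDPSA
pos 27: AAC -> N; peptide=MKPTDPSAN
pos 30: CAC -> H; peptide=MKPTDPSANH
pos 33: AGA -> R; peptide=MKPTDPSANHR
pos 36: UAA -> STOP

Answer: MKPTDPSANHR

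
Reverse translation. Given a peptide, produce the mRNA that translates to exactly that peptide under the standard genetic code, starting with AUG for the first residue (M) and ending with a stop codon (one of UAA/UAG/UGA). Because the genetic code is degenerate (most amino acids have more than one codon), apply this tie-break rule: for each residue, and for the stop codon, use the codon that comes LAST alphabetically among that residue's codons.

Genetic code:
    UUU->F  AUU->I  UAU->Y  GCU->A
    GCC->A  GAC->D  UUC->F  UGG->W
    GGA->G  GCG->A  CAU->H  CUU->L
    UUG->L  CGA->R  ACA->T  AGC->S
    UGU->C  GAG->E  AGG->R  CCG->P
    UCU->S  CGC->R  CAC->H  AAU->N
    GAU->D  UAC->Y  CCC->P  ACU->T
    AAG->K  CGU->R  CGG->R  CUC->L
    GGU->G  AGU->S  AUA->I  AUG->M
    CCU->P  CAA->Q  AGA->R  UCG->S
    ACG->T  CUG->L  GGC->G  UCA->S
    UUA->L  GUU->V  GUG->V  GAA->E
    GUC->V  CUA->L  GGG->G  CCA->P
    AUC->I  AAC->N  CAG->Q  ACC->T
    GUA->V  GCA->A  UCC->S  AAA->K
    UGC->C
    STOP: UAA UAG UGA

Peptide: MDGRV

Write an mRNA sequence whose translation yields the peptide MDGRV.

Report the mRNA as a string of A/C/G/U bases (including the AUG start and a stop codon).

residue 1: M -> AUG (start codon)
residue 2: D codons sorted = GAC,GAU -> pick last = GAU
residue 3: G codons sorted = GGA,GGC,GGG,GGU -> pick last = GGU
residue 4: R codons sorted = AGA,AGG,CGA,CGC,CGG,CGU -> pick last = CGU
residue 5: V codons sorted = GUA,GUC,GUG,GUU -> pick last = GUU
terminator: stop codons sorted = UAA,UAG,UGA -> pick last = UGA

Answer: mRNA: AUGGAUGGUCGUGUUUGA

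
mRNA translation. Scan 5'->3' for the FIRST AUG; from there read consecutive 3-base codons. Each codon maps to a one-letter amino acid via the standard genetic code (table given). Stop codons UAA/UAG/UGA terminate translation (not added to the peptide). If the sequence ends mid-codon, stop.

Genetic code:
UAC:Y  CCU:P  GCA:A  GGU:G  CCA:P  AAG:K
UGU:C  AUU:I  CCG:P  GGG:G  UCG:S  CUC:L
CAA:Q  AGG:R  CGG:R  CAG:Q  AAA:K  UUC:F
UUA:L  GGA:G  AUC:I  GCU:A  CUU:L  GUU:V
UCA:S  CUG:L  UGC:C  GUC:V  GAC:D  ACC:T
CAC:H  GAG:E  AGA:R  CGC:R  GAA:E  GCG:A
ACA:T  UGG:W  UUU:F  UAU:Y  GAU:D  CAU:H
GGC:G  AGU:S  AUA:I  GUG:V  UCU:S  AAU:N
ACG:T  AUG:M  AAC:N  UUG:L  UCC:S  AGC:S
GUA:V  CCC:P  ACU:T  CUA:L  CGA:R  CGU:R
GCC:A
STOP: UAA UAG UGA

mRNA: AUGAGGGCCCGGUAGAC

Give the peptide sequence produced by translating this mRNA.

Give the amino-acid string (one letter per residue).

Answer: MRAR

Derivation:
start AUG at pos 0
pos 0: AUG -> M; peptide=M
pos 3: AGG -> R; peptide=MR
pos 6: GCC -> A; peptide=MRA
pos 9: CGG -> R; peptide=MRAR
pos 12: UAG -> STOP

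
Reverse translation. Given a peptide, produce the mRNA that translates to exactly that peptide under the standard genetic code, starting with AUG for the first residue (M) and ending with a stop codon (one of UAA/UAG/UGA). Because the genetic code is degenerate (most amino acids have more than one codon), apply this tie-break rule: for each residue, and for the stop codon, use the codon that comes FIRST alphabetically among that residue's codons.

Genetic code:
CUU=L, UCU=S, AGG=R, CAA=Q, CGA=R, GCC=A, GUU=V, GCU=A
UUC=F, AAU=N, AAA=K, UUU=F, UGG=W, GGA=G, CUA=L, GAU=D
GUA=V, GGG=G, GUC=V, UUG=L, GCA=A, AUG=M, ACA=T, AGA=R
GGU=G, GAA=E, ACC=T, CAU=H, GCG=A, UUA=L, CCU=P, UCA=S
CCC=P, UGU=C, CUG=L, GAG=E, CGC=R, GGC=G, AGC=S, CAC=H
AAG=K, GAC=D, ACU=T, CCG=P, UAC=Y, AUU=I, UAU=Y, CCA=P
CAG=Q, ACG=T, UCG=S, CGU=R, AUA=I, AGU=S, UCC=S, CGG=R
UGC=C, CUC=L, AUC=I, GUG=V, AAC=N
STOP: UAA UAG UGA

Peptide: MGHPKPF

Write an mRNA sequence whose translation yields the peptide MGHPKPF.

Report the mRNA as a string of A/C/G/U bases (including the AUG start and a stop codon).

Answer: mRNA: AUGGGACACCCAAAACCAUUCUAA

Derivation:
residue 1: M -> AUG (start codon)
residue 2: G codons sorted = GGA,GGC,GGG,GGU -> pick first = GGA
residue 3: H codons sorted = CAC,CAU -> pick first = CAC
residue 4: P codons sorted = CCA,CCC,CCG,CCU -> pick first = CCA
residue 5: K codons sorted = AAA,AAG -> pick first = AAA
residue 6: P codons sorted = CCA,CCC,CCG,CCU -> pick first = CCA
residue 7: F codons sorted = UUC,UUU -> pick first = UUC
terminator: stop codons sorted = UAA,UAG,UGA -> pick first = UAA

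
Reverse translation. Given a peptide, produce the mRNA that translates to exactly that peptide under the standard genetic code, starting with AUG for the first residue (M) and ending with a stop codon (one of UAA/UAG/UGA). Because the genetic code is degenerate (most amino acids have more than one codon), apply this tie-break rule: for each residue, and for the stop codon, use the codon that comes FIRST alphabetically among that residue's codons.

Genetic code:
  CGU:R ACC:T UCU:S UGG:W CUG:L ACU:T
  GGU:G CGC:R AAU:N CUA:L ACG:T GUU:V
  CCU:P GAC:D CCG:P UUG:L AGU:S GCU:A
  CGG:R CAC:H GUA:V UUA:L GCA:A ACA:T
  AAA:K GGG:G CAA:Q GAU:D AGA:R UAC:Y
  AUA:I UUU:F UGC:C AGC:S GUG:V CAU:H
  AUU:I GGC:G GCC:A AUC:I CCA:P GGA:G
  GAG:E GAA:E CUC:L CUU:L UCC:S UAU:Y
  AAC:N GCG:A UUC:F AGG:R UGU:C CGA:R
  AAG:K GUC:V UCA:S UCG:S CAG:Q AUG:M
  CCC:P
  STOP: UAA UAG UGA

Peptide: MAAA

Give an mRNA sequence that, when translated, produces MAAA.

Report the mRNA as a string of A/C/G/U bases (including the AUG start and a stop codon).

residue 1: M -> AUG (start codon)
residue 2: A codons sorted = GCA,GCC,GCG,GCU -> pick first = GCA
residue 3: A codons sorted = GCA,GCC,GCG,GCU -> pick first = GCA
residue 4: A codons sorted = GCA,GCC,GCG,GCU -> pick first = GCA
terminator: stop codons sorted = UAA,UAG,UGA -> pick first = UAA

Answer: mRNA: AUGGCAGCAGCAUAA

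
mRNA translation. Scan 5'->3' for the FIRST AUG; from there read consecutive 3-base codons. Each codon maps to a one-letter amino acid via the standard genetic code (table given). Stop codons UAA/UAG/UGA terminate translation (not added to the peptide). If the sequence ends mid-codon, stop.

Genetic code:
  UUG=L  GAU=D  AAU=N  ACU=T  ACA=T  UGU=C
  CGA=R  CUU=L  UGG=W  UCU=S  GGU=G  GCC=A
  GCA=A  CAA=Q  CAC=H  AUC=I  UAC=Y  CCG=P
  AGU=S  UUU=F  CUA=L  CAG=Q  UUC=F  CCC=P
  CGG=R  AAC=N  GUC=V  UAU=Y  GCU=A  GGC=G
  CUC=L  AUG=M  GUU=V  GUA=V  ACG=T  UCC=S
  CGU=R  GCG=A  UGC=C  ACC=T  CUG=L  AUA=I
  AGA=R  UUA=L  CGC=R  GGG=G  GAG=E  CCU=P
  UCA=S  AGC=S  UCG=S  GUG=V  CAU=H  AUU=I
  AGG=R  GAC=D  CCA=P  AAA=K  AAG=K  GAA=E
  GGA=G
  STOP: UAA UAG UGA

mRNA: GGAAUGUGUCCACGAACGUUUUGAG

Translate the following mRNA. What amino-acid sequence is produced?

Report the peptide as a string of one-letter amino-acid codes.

start AUG at pos 3
pos 3: AUG -> M; peptide=M
pos 6: UGU -> C; peptide=MC
pos 9: CCA -> P; peptide=MCP
pos 12: CGA -> R; peptide=MCPR
pos 15: ACG -> T; peptide=MCPRT
pos 18: UUU -> F; peptide=MCPRTF
pos 21: UGA -> STOP

Answer: MCPRTF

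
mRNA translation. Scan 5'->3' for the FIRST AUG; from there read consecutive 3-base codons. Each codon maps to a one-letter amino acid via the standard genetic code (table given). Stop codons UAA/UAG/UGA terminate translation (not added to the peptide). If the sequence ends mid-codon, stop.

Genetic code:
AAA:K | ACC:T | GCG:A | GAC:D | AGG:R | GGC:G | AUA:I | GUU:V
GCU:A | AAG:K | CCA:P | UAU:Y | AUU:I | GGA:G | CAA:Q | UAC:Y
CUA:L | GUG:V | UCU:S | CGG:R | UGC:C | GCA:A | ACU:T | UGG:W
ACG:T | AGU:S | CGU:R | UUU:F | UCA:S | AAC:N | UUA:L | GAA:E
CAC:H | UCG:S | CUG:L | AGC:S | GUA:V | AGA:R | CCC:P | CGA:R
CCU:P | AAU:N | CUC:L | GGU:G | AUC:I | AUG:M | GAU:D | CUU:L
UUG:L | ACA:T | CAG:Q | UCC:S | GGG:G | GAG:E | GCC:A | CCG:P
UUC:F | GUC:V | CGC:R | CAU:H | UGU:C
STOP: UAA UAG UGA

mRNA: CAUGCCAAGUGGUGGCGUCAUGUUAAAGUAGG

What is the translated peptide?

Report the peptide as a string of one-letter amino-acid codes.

Answer: MPSGGVMLK

Derivation:
start AUG at pos 1
pos 1: AUG -> M; peptide=M
pos 4: CCA -> P; peptide=MP
pos 7: AGU -> S; peptide=MPS
pos 10: GGU -> G; peptide=MPSG
pos 13: GGC -> G; peptide=MPSGG
pos 16: GUC -> V; peptide=MPSGGV
pos 19: AUG -> M; peptide=MPSGGVM
pos 22: UUA -> L; peptide=MPSGGVML
pos 25: AAG -> K; peptide=MPSGGVMLK
pos 28: UAG -> STOP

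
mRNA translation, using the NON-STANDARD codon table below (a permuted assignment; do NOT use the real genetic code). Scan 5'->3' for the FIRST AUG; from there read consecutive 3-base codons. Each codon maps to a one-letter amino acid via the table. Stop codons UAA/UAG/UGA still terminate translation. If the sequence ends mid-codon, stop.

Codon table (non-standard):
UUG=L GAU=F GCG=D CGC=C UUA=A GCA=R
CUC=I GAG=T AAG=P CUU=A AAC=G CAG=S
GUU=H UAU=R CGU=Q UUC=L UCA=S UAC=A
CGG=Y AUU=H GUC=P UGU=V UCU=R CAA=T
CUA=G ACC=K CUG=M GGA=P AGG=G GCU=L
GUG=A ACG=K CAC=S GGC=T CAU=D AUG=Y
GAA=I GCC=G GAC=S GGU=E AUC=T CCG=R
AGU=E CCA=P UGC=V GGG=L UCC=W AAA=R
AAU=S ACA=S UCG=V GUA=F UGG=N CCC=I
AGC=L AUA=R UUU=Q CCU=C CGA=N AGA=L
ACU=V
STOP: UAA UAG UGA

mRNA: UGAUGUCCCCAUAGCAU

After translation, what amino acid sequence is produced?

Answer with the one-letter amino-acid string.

Answer: YWP

Derivation:
start AUG at pos 2
pos 2: AUG -> Y; peptide=Y
pos 5: UCC -> W; peptide=YW
pos 8: CCA -> P; peptide=YWP
pos 11: UAG -> STOP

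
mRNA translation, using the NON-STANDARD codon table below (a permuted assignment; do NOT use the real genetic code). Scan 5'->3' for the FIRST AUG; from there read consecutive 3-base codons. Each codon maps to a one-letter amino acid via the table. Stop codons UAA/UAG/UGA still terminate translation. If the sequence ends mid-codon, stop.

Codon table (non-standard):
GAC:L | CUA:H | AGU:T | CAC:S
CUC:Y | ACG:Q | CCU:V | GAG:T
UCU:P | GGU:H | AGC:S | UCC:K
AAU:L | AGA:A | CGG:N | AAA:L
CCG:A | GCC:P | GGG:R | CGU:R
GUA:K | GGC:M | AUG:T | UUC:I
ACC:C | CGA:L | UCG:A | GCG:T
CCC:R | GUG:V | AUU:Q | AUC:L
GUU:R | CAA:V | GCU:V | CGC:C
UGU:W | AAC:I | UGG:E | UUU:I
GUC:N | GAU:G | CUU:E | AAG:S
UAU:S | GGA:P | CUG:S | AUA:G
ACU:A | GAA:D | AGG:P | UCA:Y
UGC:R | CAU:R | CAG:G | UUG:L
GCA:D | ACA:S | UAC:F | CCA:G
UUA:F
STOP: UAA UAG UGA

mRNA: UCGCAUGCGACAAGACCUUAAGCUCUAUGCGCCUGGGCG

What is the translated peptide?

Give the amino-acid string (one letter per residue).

Answer: TLVLESYSTVR

Derivation:
start AUG at pos 4
pos 4: AUG -> T; peptide=T
pos 7: CGA -> L; peptide=TL
pos 10: CAA -> V; peptide=TLV
pos 13: GAC -> L; peptide=TLVL
pos 16: CUU -> E; peptide=TLVLE
pos 19: AAG -> S; peptide=TLVLES
pos 22: CUC -> Y; peptide=TLVLESY
pos 25: UAU -> S; peptide=TLVLESYS
pos 28: GCG -> T; peptide=TLVLESYST
pos 31: CCU -> V; peptide=TLVLESYSTV
pos 34: GGG -> R; peptide=TLVLESYSTVR
pos 37: only 2 nt remain (<3), stop (end of mRNA)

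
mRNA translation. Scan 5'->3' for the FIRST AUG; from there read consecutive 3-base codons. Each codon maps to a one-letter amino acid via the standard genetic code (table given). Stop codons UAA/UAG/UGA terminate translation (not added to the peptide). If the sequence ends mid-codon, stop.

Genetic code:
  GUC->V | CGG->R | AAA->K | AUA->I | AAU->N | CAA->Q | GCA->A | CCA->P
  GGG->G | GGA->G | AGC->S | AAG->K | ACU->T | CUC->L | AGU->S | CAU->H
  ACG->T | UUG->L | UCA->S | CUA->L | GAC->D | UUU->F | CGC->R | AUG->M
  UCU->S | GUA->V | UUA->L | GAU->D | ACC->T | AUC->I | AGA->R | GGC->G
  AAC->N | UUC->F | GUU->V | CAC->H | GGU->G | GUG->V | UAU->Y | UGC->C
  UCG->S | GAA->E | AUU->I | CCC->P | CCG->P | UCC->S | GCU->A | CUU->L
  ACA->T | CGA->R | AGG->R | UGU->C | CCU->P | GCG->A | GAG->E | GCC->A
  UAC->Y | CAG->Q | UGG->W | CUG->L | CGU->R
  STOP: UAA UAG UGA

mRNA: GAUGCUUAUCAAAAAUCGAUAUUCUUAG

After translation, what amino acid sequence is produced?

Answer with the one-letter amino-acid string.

Answer: MLIKNRYS

Derivation:
start AUG at pos 1
pos 1: AUG -> M; peptide=M
pos 4: CUU -> L; peptide=ML
pos 7: AUC -> I; peptide=MLI
pos 10: AAA -> K; peptide=MLIK
pos 13: AAU -> N; peptide=MLIKN
pos 16: CGA -> R; peptide=MLIKNR
pos 19: UAU -> Y; peptide=MLIKNRY
pos 22: UCU -> S; peptide=MLIKNRYS
pos 25: UAG -> STOP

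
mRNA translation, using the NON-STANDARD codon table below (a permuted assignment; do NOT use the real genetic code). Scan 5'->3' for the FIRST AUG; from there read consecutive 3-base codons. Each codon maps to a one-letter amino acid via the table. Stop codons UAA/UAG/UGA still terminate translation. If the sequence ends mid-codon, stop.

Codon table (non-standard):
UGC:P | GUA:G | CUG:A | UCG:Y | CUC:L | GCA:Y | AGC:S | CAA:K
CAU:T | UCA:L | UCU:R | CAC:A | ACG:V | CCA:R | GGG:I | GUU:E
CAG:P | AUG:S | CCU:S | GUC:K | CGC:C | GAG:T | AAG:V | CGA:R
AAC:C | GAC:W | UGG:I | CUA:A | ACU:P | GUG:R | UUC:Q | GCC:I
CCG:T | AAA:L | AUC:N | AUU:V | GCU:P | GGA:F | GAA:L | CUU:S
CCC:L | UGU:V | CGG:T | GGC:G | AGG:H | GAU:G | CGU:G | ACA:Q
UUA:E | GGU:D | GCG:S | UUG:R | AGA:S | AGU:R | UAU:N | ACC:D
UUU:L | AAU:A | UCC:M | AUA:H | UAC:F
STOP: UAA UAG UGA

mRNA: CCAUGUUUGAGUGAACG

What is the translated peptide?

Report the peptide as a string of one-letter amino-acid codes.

Answer: SLT

Derivation:
start AUG at pos 2
pos 2: AUG -> S; peptide=S
pos 5: UUU -> L; peptide=SL
pos 8: GAG -> T; peptide=SLT
pos 11: UGA -> STOP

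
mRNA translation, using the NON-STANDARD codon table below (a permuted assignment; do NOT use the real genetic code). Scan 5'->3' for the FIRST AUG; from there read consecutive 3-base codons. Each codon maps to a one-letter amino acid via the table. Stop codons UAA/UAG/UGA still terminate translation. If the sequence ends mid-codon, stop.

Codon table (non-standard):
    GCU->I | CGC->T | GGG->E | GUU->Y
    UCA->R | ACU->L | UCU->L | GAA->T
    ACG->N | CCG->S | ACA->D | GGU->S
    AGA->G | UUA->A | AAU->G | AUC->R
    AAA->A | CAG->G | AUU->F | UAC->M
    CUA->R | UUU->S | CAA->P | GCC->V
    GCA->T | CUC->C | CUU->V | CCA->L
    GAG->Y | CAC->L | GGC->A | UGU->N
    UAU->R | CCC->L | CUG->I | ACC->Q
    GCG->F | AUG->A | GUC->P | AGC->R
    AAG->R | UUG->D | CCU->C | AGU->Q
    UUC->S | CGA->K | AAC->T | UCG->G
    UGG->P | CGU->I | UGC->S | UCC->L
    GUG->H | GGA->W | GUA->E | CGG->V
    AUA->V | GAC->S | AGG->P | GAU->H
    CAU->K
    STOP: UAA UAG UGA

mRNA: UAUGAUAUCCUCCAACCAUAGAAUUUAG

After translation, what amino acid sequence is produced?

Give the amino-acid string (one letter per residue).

Answer: AVLLTKGF

Derivation:
start AUG at pos 1
pos 1: AUG -> A; peptide=A
pos 4: AUA -> V; peptide=AV
pos 7: UCC -> L; peptide=AVL
pos 10: UCC -> L; peptide=AVLL
pos 13: AAC -> T; peptide=AVLLT
pos 16: CAU -> K; peptide=AVLLTK
pos 19: AGA -> G; peptide=AVLLTKG
pos 22: AUU -> F; peptide=AVLLTKGF
pos 25: UAG -> STOP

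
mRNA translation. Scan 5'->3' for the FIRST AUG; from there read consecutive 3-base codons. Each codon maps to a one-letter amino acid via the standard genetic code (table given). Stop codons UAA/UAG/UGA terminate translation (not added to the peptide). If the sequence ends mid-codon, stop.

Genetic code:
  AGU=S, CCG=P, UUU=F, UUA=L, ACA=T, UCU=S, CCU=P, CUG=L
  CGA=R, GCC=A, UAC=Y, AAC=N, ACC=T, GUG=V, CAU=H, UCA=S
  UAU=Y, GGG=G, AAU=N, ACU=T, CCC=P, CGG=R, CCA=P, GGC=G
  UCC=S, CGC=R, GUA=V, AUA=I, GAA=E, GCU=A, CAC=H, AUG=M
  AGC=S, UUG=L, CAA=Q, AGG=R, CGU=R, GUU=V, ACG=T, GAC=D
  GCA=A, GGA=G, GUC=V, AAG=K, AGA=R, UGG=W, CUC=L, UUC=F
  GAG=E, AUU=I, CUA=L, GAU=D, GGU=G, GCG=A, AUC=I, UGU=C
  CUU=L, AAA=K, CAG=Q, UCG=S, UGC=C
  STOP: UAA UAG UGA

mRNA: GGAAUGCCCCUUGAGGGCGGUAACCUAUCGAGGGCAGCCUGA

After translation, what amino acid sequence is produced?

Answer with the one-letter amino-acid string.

Answer: MPLEGGNLSRAA

Derivation:
start AUG at pos 3
pos 3: AUG -> M; peptide=M
pos 6: CCC -> P; peptide=MP
pos 9: CUU -> L; peptide=MPL
pos 12: GAG -> E; peptide=MPLE
pos 15: GGC -> G; peptide=MPLEG
pos 18: GGU -> G; peptide=MPLEGG
pos 21: AAC -> N; peptide=MPLEGGN
pos 24: CUA -> L; peptide=MPLEGGNL
pos 27: UCG -> S; peptide=MPLEGGNLS
pos 30: AGG -> R; peptide=MPLEGGNLSR
pos 33: GCA -> A; peptide=MPLEGGNLSRA
pos 36: GCC -> A; peptide=MPLEGGNLSRAA
pos 39: UGA -> STOP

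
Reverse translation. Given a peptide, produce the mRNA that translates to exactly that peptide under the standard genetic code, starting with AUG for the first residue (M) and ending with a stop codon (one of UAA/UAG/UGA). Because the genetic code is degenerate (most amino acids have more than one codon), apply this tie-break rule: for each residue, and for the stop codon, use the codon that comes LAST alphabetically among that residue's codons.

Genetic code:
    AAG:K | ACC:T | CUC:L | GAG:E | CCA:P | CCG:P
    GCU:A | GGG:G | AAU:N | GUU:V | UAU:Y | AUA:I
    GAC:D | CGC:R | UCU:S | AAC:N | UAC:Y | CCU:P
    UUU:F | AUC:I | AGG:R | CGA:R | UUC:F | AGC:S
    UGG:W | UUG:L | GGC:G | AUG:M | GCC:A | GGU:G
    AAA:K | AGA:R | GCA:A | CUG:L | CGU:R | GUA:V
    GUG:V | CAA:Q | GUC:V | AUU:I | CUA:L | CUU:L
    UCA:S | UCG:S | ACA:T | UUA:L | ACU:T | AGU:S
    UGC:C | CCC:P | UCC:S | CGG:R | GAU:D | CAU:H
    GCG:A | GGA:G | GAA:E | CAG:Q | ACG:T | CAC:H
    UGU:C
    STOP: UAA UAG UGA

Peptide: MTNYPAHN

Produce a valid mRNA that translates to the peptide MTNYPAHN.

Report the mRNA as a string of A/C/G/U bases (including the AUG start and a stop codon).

residue 1: M -> AUG (start codon)
residue 2: T codons sorted = ACA,ACC,ACG,ACU -> pick last = ACU
residue 3: N codons sorted = AAC,AAU -> pick last = AAU
residue 4: Y codons sorted = UAC,UAU -> pick last = UAU
residue 5: P codons sorted = CCA,CCC,CCG,CCU -> pick last = CCU
residue 6: A codons sorted = GCA,GCC,GCG,GCU -> pick last = GCU
residue 7: H codons sorted = CAC,CAU -> pick last = CAU
residue 8: N codons sorted = AAC,AAU -> pick last = AAU
terminator: stop codons sorted = UAA,UAG,UGA -> pick last = UGA

Answer: mRNA: AUGACUAAUUAUCCUGCUCAUAAUUGA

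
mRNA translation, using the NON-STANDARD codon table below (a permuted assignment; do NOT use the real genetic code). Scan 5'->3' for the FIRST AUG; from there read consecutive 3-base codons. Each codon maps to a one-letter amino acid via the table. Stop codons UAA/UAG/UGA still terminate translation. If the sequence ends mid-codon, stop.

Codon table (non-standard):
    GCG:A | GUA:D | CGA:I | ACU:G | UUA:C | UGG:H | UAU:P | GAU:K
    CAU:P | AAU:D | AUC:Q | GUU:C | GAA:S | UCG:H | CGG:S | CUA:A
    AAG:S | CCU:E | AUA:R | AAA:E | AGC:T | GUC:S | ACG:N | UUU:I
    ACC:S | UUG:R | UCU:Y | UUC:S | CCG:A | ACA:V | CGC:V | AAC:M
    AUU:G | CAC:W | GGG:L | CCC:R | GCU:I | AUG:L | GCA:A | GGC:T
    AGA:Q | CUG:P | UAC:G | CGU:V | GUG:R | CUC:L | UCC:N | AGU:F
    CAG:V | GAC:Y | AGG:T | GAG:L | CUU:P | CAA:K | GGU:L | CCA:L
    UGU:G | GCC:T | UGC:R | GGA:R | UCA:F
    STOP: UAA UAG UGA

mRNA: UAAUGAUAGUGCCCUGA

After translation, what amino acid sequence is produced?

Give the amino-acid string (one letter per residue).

Answer: LRRR

Derivation:
start AUG at pos 2
pos 2: AUG -> L; peptide=L
pos 5: AUA -> R; peptide=LR
pos 8: GUG -> R; peptide=LRR
pos 11: CCC -> R; peptide=LRRR
pos 14: UGA -> STOP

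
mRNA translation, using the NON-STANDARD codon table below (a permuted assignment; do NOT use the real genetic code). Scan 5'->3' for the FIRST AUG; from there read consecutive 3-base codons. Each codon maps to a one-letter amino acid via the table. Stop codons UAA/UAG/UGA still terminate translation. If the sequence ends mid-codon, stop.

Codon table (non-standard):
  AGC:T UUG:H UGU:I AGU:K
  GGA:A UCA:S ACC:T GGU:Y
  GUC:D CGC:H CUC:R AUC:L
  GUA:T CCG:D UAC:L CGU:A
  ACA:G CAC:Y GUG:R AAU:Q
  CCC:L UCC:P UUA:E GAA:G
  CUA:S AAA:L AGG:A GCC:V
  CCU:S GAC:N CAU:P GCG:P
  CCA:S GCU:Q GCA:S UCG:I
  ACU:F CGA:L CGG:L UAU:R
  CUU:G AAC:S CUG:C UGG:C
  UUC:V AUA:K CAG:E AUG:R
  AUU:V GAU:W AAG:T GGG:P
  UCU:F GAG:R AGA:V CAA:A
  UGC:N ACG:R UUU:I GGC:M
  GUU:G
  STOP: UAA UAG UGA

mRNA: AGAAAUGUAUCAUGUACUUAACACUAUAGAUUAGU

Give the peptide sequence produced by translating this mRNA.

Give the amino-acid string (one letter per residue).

start AUG at pos 4
pos 4: AUG -> R; peptide=R
pos 7: UAU -> R; peptide=RR
pos 10: CAU -> P; peptide=RRP
pos 13: GUA -> T; peptide=RRPT
pos 16: CUU -> G; peptide=RRPTG
pos 19: AAC -> S; peptide=RRPTGS
pos 22: ACU -> F; peptide=RRPTGSF
pos 25: AUA -> K; peptide=RRPTGSFK
pos 28: GAU -> W; peptide=RRPTGSFKW
pos 31: UAG -> STOP

Answer: RRPTGSFKW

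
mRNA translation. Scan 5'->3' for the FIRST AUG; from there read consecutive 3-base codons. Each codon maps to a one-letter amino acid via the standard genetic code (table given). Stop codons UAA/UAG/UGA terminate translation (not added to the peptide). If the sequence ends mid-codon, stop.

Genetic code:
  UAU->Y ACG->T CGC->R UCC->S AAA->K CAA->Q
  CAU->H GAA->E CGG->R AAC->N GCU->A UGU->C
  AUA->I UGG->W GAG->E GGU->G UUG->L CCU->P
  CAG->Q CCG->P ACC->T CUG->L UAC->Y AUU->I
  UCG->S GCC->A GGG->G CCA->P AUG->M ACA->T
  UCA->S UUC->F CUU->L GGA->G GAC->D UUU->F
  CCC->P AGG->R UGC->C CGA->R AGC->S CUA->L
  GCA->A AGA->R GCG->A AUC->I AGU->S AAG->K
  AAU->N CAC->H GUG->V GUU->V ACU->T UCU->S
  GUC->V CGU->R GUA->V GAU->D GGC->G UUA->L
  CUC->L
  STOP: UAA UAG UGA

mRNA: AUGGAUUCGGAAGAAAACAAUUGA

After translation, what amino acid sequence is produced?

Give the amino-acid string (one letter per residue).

Answer: MDSEENN

Derivation:
start AUG at pos 0
pos 0: AUG -> M; peptide=M
pos 3: GAU -> D; peptide=MD
pos 6: UCG -> S; peptide=MDS
pos 9: GAA -> E; peptide=MDSE
pos 12: GAA -> E; peptide=MDSEE
pos 15: AAC -> N; peptide=MDSEEN
pos 18: AAU -> N; peptide=MDSEENN
pos 21: UGA -> STOP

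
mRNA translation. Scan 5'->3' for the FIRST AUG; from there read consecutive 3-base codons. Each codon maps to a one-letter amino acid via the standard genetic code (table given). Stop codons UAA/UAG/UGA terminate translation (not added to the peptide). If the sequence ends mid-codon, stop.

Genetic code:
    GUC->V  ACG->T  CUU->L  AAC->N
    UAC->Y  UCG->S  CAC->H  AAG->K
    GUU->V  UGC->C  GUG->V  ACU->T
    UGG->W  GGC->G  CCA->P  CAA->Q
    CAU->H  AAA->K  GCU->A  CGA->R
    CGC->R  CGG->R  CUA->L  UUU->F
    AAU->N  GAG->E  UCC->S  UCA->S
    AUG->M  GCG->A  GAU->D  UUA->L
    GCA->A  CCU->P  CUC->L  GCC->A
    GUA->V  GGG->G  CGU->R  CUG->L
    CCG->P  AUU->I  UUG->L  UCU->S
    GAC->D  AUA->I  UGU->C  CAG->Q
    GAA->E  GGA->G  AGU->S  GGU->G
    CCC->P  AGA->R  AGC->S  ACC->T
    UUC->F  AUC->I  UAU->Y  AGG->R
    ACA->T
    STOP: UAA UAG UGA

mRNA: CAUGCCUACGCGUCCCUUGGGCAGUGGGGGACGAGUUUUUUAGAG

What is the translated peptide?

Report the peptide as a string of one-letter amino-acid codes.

Answer: MPTRPLGSGGRVF

Derivation:
start AUG at pos 1
pos 1: AUG -> M; peptide=M
pos 4: CCU -> P; peptide=MP
pos 7: ACG -> T; peptide=MPT
pos 10: CGU -> R; peptide=MPTR
pos 13: CCC -> P; peptide=MPTRP
pos 16: UUG -> L; peptide=MPTRPL
pos 19: GGC -> G; peptide=MPTRPLG
pos 22: AGU -> S; peptide=MPTRPLGS
pos 25: GGG -> G; peptide=MPTRPLGSG
pos 28: GGA -> G; peptide=MPTRPLGSGG
pos 31: CGA -> R; peptide=MPTRPLGSGGR
pos 34: GUU -> V; peptide=MPTRPLGSGGRV
pos 37: UUU -> F; peptide=MPTRPLGSGGRVF
pos 40: UAG -> STOP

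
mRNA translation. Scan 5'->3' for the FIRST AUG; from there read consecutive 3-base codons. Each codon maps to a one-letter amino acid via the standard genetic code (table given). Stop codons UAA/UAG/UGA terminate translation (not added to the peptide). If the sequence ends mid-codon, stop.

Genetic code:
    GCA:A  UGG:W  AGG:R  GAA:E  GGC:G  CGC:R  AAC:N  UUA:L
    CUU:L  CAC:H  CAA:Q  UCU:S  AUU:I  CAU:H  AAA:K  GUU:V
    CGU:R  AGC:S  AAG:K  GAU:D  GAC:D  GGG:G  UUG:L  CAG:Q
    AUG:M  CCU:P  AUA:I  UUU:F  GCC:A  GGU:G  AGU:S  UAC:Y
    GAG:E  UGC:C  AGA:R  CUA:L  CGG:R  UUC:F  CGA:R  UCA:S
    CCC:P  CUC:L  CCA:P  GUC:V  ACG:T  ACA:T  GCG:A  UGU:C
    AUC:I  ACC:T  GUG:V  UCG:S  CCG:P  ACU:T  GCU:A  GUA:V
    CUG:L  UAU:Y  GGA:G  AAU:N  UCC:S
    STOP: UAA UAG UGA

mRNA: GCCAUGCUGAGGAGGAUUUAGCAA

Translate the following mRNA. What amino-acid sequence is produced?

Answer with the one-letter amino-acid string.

start AUG at pos 3
pos 3: AUG -> M; peptide=M
pos 6: CUG -> L; peptide=ML
pos 9: AGG -> R; peptide=MLR
pos 12: AGG -> R; peptide=MLRR
pos 15: AUU -> I; peptide=MLRRI
pos 18: UAG -> STOP

Answer: MLRRI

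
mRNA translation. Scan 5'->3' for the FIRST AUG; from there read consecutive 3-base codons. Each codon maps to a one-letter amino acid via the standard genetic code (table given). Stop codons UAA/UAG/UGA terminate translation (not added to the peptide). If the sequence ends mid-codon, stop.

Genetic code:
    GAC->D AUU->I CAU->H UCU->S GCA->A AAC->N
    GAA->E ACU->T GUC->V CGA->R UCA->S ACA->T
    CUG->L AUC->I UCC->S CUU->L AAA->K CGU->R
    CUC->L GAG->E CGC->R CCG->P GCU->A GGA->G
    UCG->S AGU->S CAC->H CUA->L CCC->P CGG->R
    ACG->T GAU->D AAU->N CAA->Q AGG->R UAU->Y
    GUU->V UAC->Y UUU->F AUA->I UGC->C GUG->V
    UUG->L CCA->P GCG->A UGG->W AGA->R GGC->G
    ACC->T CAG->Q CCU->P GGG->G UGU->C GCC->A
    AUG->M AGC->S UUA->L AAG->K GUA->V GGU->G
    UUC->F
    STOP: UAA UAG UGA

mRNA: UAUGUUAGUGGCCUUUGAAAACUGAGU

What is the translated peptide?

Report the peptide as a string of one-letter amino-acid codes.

start AUG at pos 1
pos 1: AUG -> M; peptide=M
pos 4: UUA -> L; peptide=ML
pos 7: GUG -> V; peptide=MLV
pos 10: GCC -> A; peptide=MLVA
pos 13: UUU -> F; peptide=MLVAF
pos 16: GAA -> E; peptide=MLVAFE
pos 19: AAC -> N; peptide=MLVAFEN
pos 22: UGA -> STOP

Answer: MLVAFEN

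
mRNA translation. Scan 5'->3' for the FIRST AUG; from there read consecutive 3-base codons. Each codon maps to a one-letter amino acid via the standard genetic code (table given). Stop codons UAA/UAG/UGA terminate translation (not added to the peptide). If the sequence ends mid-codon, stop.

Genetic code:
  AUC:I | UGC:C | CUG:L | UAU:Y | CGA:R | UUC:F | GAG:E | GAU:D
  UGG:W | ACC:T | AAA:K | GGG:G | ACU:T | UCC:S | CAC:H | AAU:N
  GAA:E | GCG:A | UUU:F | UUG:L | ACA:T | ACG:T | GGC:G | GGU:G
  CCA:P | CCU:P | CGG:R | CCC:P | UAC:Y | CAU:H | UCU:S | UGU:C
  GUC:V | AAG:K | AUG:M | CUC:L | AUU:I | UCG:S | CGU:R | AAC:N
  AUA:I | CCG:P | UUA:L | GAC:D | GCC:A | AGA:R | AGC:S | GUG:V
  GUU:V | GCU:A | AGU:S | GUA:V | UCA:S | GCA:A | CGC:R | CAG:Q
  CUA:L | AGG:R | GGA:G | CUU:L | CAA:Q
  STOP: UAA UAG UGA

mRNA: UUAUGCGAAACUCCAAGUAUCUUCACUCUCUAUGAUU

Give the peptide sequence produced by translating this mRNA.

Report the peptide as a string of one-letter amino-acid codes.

start AUG at pos 2
pos 2: AUG -> M; peptide=M
pos 5: CGA -> R; peptide=MR
pos 8: AAC -> N; peptide=MRN
pos 11: UCC -> S; peptide=MRNS
pos 14: AAG -> K; peptide=MRNSK
pos 17: UAU -> Y; peptide=MRNSKY
pos 20: CUU -> L; peptide=MRNSKYL
pos 23: CAC -> H; peptide=MRNSKYLH
pos 26: UCU -> S; peptide=MRNSKYLHS
pos 29: CUA -> L; peptide=MRNSKYLHSL
pos 32: UGA -> STOP

Answer: MRNSKYLHSL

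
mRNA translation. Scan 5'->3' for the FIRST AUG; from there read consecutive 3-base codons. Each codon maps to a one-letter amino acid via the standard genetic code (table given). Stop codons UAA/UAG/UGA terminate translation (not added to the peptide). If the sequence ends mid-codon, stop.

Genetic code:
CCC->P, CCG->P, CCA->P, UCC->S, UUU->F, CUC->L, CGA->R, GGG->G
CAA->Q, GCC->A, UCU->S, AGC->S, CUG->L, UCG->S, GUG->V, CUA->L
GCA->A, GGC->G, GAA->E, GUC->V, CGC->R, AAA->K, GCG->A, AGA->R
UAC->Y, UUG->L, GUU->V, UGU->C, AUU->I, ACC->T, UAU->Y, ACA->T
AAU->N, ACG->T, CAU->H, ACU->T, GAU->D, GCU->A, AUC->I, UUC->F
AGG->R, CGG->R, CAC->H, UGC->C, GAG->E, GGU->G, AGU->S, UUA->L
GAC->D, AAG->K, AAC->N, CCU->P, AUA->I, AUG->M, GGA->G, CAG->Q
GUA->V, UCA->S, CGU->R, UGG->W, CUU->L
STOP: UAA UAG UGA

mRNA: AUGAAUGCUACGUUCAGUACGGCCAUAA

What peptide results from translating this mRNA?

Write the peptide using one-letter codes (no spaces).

start AUG at pos 0
pos 0: AUG -> M; peptide=M
pos 3: AAU -> N; peptide=MN
pos 6: GCU -> A; peptide=MNA
pos 9: ACG -> T; peptide=MNAT
pos 12: UUC -> F; peptide=MNATF
pos 15: AGU -> S; peptide=MNATFS
pos 18: ACG -> T; peptide=MNATFST
pos 21: GCC -> A; peptide=MNATFSTA
pos 24: AUA -> I; peptide=MNATFSTAI
pos 27: only 1 nt remain (<3), stop (end of mRNA)

Answer: MNATFSTAI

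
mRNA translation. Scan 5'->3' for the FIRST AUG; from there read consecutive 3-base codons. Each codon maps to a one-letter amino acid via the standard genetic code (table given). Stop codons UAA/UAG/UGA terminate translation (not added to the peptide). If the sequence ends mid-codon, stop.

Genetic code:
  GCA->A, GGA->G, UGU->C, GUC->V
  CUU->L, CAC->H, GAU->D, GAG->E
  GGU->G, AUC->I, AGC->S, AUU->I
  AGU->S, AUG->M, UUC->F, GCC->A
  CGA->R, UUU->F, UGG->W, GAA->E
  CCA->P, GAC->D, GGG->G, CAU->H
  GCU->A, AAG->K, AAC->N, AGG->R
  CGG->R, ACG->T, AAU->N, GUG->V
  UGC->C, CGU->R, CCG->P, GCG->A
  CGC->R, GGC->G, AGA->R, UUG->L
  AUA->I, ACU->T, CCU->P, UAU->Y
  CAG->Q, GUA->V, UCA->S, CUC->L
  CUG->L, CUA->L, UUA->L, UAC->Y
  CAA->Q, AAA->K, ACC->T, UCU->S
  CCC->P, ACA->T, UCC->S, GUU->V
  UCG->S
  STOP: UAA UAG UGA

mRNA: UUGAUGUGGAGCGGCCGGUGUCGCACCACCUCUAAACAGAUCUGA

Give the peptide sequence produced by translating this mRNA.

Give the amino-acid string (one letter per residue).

Answer: MWSGRCRTTSKQI

Derivation:
start AUG at pos 3
pos 3: AUG -> M; peptide=M
pos 6: UGG -> W; peptide=MW
pos 9: AGC -> S; peptide=MWS
pos 12: GGC -> G; peptide=MWSG
pos 15: CGG -> R; peptide=MWSGR
pos 18: UGU -> C; peptide=MWSGRC
pos 21: CGC -> R; peptide=MWSGRCR
pos 24: ACC -> T; peptide=MWSGRCRT
pos 27: ACC -> T; peptide=MWSGRCRTT
pos 30: UCU -> S; peptide=MWSGRCRTTS
pos 33: AAA -> K; peptide=MWSGRCRTTSK
pos 36: CAG -> Q; peptide=MWSGRCRTTSKQ
pos 39: AUC -> I; peptide=MWSGRCRTTSKQI
pos 42: UGA -> STOP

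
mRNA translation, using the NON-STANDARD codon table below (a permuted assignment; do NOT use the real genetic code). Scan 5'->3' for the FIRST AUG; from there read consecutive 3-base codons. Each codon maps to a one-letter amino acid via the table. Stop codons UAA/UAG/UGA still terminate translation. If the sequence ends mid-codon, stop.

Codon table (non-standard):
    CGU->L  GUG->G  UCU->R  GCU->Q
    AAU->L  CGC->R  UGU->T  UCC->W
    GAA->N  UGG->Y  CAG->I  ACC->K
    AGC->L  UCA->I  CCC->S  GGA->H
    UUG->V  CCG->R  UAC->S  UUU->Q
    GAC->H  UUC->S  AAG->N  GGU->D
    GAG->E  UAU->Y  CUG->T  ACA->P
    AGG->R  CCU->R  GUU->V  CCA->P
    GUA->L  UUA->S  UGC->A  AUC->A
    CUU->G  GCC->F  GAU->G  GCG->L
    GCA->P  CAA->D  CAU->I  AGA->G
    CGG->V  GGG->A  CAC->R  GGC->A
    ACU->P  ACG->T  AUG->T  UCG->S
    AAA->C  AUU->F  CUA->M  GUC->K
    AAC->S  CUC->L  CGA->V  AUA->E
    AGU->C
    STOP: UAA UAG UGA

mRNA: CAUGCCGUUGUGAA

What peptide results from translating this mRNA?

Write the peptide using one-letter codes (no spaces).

Answer: TRV

Derivation:
start AUG at pos 1
pos 1: AUG -> T; peptide=T
pos 4: CCG -> R; peptide=TR
pos 7: UUG -> V; peptide=TRV
pos 10: UGA -> STOP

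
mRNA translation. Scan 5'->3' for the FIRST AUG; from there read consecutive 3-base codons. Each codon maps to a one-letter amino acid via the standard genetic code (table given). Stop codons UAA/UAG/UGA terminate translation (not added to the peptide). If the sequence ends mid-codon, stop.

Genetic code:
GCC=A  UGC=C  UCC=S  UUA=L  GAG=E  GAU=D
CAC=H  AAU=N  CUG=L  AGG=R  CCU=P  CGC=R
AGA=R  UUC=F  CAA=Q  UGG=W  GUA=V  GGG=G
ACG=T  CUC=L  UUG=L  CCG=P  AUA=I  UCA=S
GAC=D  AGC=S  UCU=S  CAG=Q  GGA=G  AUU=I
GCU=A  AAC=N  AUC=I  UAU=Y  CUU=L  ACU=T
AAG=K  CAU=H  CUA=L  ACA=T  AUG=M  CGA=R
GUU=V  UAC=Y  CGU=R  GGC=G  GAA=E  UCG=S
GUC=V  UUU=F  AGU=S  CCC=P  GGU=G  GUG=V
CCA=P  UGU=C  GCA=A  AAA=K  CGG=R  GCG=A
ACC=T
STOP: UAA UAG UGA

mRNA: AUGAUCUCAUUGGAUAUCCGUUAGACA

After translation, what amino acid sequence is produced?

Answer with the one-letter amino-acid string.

start AUG at pos 0
pos 0: AUG -> M; peptide=M
pos 3: AUC -> I; peptide=MI
pos 6: UCA -> S; peptide=MIS
pos 9: UUG -> L; peptide=MISL
pos 12: GAU -> D; peptide=MISLD
pos 15: AUC -> I; peptide=MISLDI
pos 18: CGU -> R; peptide=MISLDIR
pos 21: UAG -> STOP

Answer: MISLDIR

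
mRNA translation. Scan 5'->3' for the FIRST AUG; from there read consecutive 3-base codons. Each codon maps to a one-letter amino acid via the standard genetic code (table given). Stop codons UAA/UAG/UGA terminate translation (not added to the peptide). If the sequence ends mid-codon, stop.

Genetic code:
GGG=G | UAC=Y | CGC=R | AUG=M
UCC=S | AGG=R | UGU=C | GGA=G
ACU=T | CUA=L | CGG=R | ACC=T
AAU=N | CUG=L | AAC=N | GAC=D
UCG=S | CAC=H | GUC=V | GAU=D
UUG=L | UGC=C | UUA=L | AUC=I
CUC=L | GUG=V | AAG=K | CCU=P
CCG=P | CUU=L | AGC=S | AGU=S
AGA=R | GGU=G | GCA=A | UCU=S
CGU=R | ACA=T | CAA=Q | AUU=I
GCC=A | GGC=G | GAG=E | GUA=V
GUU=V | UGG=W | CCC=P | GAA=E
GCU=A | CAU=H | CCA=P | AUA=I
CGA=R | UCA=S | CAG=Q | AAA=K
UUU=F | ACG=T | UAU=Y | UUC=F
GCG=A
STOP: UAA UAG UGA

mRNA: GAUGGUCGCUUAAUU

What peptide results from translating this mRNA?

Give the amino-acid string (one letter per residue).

start AUG at pos 1
pos 1: AUG -> M; peptide=M
pos 4: GUC -> V; peptide=MV
pos 7: GCU -> A; peptide=MVA
pos 10: UAA -> STOP

Answer: MVA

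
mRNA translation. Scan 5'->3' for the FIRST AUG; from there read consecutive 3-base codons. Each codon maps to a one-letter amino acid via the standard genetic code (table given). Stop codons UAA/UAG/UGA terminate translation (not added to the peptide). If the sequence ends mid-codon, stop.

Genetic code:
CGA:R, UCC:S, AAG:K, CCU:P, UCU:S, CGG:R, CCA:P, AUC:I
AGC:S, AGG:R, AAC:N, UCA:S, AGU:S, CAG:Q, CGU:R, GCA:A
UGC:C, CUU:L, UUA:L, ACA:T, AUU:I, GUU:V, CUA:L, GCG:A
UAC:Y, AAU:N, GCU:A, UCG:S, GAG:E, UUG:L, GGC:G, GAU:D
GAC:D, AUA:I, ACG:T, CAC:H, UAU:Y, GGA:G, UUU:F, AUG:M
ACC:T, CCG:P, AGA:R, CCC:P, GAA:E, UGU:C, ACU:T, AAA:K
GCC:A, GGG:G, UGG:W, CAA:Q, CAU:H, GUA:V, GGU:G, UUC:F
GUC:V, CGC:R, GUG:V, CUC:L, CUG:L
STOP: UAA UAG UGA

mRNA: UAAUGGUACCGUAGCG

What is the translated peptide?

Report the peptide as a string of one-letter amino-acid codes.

start AUG at pos 2
pos 2: AUG -> M; peptide=M
pos 5: GUA -> V; peptide=MV
pos 8: CCG -> P; peptide=MVP
pos 11: UAG -> STOP

Answer: MVP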